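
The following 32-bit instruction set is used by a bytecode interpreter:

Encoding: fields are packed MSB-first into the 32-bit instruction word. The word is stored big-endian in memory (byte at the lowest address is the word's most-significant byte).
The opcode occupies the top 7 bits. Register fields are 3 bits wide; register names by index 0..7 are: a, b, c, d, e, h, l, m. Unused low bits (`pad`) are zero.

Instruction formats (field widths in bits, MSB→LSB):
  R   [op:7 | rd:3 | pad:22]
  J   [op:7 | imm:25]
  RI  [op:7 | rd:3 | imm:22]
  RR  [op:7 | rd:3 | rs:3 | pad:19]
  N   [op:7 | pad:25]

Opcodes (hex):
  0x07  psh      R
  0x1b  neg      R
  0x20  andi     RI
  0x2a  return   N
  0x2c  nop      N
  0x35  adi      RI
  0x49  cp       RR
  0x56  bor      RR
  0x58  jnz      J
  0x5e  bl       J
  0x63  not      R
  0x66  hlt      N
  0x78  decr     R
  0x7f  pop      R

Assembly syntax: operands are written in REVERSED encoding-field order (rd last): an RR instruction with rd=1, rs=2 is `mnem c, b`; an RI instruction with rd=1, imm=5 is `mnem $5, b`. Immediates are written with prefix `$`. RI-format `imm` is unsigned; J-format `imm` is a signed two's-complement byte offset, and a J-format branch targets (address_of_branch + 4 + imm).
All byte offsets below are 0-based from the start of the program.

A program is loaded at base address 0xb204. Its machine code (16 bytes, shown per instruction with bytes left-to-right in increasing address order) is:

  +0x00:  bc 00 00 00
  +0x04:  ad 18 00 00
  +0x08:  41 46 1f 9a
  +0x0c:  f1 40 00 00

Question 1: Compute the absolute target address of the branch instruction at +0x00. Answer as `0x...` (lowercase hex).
[00] bc 00 00 00 → 0xbc000000
  top 7b → 0x5e → bl [J]
  [24:0] imm=0 = $0
  target = base 0xb204 + off 0x00 + 4 + imm 0 = 0xb208

0xb208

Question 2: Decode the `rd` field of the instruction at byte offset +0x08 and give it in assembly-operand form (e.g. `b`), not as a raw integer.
h

off 0x08: read 41 46 1f 9a as big → 0x41461f9a
  top 7b → 0x20 → andi [RI]
  rd: (w>>22)&0x7=0x5 → h
  imm: (w>>0)&0x3fffff=0x61f9a → $401306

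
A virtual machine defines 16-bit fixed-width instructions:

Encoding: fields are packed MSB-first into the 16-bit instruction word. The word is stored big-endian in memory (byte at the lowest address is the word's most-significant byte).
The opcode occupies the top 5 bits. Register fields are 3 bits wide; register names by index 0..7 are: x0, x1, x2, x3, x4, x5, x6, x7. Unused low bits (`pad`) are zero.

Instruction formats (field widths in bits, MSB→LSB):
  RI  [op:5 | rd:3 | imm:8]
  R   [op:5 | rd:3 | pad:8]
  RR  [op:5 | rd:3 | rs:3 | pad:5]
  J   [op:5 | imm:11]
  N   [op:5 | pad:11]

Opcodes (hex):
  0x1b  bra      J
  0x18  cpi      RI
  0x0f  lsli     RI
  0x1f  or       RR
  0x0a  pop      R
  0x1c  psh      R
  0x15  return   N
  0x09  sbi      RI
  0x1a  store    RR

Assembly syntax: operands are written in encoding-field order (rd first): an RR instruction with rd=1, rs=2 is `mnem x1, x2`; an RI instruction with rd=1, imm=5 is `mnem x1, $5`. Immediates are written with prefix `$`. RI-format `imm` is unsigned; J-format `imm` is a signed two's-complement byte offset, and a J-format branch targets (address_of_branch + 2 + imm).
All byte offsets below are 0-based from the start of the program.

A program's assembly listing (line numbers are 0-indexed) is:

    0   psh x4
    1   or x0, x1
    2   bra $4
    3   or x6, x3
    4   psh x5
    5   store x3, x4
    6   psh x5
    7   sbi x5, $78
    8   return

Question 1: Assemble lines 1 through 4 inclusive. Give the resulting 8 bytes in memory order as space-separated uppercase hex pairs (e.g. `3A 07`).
F8 20 D8 04 FE 60 E5 00

L1: or op=0x1f:5|rd=0:3|rs=1:3|pad=0:5 ⇒ 0xf820 ⇒ big f8 20
L2: bra op=0x1b:5|imm=4:11 ⇒ 0xd804 ⇒ big d8 04
L3: or op=0x1f:5|rd=6:3|rs=3:3|pad=0:5 ⇒ 0xfe60 ⇒ big fe 60
L4: psh op=0x1c:5|rd=5:3|pad=0:8 ⇒ 0xe500 ⇒ big e5 00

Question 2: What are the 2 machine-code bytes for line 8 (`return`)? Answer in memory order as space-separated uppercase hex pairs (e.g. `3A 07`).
A8 00

L8: return op=0x15:5|pad=0:11 ⇒ 0xa800 ⇒ big a8 00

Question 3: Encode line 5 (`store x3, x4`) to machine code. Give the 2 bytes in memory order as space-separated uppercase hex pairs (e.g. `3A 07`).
5. store fields op=0x1a:5|rd=3:3|rs=4:3|pad=0:5 → word d380h → d3 80

D3 80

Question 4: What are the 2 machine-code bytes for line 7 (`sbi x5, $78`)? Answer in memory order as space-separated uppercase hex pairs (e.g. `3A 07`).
L7: sbi op=0x9:5|rd=5:3|imm=78:8 ⇒ 0x4d4e ⇒ big 4d 4e

4D 4E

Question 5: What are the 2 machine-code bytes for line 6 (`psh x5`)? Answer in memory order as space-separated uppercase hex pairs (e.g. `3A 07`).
6. psh fields op=0x1c:5|rd=5:3|pad=0:8 → word e500h → e5 00

E5 00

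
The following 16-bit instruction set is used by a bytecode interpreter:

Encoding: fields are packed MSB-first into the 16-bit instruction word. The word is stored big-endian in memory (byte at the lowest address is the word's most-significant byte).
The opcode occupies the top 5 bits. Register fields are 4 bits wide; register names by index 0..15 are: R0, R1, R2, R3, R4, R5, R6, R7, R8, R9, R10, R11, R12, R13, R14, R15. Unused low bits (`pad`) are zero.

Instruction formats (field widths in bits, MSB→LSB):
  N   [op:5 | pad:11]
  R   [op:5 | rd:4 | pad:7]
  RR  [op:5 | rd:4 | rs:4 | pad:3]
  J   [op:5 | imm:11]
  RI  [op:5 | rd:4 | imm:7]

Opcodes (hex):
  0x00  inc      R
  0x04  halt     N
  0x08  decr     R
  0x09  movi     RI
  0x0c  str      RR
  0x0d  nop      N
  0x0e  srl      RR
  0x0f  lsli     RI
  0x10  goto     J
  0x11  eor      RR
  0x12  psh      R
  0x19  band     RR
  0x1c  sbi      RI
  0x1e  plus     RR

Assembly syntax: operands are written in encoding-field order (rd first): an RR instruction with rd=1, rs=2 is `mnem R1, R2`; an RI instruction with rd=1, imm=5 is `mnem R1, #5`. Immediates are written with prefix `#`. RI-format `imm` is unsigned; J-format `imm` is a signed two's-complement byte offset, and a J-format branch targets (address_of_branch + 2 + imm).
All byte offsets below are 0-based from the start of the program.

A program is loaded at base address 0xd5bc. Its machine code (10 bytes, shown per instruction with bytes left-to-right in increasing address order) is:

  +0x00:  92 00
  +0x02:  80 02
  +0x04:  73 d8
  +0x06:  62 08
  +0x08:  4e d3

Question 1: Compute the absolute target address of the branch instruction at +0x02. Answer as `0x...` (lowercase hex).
off 0x02: read 80 02 as big → 0x8002
  op=0x8002>>11=0x10 ⇒ goto (J)
  imm: (w>>0)&0x7ff=0x2 → #2
  target = base 0xd5bc + off 0x02 + 2 + imm 2 = 0xd5c2

0xd5c2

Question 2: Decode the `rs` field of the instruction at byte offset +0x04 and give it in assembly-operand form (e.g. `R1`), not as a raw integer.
@+04  big-endian(73 d8) = 0x73d8
  op=0x73d8>>11=0xe ⇒ srl (RR)
  [10:7] rd=7 = R7
  [6:3] rs=11 = R11

R11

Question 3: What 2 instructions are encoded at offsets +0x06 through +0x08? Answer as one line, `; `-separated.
str R4, R1; movi R13, #83

@+06  big-endian(62 08) = 0x6208
  opcode bits[15:11]=0xc: str/RR
  rd: (w>>7)&0xf=0x4 → R4
  rs: (w>>3)&0xf=0x1 → R1
@+08  big-endian(4e d3) = 0x4ed3
  opcode bits[15:11]=0x9: movi/RI
  rd: (w>>7)&0xf=0xd → R13
  imm: (w>>0)&0x7f=0x53 → #83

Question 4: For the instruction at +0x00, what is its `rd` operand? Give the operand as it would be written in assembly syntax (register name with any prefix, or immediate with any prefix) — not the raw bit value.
R4

off 0x00: read 92 00 as big → 0x9200
  op=0x9200>>11=0x12 ⇒ psh (R)
  [10:7] rd=4 = R4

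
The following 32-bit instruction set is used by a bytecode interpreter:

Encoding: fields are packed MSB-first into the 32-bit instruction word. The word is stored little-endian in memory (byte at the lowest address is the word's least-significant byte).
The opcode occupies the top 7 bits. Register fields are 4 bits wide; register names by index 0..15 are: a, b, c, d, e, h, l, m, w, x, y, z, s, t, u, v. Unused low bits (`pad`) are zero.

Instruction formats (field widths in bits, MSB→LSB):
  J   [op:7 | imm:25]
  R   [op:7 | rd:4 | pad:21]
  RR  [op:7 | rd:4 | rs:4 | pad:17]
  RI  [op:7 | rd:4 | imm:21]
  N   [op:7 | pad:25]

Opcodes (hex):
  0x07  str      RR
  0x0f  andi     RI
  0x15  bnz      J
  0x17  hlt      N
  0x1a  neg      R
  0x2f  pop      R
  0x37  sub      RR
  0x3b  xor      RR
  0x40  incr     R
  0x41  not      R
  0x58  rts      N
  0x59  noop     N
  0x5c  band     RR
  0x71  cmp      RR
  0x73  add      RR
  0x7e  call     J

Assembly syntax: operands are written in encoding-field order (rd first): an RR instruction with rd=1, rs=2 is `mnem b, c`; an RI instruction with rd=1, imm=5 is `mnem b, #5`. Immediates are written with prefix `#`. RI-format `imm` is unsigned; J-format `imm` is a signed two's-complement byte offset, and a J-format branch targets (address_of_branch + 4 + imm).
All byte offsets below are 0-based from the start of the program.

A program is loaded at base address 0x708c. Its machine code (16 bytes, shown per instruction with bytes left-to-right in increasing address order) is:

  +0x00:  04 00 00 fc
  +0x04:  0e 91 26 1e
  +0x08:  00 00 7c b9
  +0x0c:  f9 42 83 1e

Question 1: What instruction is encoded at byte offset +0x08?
band z, u

off 0x08: read 00 00 7c b9 as little → 0xb97c0000
  op=0xb97c0000>>25=0x5c ⇒ band (RR)
  rd@[24:21]=0xb ⇒ z
  rs@[20:17]=0xe ⇒ u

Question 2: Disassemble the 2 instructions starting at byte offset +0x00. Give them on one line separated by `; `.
+0x00: 04 00 00 fc ⇒ word 0xfc000004 (little)
  op=0xfc000004>>25=0x7e ⇒ call (J)
  imm: (w>>0)&0x1ffffff=0x4 → #4
+0x04: 0e 91 26 1e ⇒ word 0x1e26910e (little)
  op=0x1e26910e>>25=0xf ⇒ andi (RI)
  rd: (w>>21)&0xf=0x1 → b
  imm: (w>>0)&0x1fffff=0x6910e → #430350

call #4; andi b, #430350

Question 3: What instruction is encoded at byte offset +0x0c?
andi e, #213753

+0x0c: f9 42 83 1e ⇒ word 0x1e8342f9 (little)
  top 7b → 0xf → andi [RI]
  rd@[24:21]=0x4 ⇒ e
  imm@[20:0]=0x342f9 ⇒ #213753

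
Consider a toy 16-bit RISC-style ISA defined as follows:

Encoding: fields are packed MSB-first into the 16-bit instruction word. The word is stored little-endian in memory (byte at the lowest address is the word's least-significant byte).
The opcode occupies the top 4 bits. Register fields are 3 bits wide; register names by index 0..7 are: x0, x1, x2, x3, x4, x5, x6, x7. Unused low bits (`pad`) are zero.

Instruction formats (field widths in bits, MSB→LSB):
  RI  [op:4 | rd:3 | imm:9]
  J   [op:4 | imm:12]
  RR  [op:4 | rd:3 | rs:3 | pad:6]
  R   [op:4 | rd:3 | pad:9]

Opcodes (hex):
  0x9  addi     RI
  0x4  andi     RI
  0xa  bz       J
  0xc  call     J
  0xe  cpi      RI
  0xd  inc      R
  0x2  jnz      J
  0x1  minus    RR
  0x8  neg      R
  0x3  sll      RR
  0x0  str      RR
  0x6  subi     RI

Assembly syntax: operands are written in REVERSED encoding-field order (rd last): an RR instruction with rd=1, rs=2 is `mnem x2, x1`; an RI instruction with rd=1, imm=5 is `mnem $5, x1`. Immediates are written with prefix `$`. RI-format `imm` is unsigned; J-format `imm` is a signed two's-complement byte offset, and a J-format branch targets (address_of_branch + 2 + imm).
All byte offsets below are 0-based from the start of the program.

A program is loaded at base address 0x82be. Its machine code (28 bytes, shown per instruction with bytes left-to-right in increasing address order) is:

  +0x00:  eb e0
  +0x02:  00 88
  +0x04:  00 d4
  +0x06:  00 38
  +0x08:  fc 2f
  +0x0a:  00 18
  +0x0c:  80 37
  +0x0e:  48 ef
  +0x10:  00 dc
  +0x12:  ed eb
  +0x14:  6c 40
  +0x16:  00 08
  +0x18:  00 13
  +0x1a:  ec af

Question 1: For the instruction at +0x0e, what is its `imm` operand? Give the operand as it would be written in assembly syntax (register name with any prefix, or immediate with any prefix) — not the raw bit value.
$328

+0x0e: 48 ef ⇒ word 0xef48 (little)
  op=0xef48>>12=0xe ⇒ cpi (RI)
  [11:9] rd=7 = x7
  [8:0] imm=328 = $328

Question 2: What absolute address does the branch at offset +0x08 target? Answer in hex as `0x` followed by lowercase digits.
@+08  little-endian(fc 2f) = 0x2ffc
  top 4b → 0x2 → jnz [J]
  imm: (w>>0)&0xfff=0xffc (s12→-4) → $-4
  target = base 0x82be + off 0x08 + 2 + imm -4 = 0x82c4

0x82c4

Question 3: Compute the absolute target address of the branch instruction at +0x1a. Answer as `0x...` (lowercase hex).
0x82c6

[1a] ec af → 0xafec
  opcode bits[15:12]=0xa: bz/J
  [11:0] imm=4076 (s12→-20) = $-20
  target = base 0x82be + off 0x1a + 2 + imm -20 = 0x82c6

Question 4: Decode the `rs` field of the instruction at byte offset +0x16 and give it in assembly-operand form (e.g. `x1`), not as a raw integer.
x0

@+16  little-endian(00 08) = 0x0800
  top 4b → 0x0 → str [RR]
  [11:9] rd=4 = x4
  [8:6] rs=0 = x0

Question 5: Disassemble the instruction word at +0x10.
inc x6

+0x10: 00 dc ⇒ word 0xdc00 (little)
  top 4b → 0xd → inc [R]
  rd@[11:9]=0x6 ⇒ x6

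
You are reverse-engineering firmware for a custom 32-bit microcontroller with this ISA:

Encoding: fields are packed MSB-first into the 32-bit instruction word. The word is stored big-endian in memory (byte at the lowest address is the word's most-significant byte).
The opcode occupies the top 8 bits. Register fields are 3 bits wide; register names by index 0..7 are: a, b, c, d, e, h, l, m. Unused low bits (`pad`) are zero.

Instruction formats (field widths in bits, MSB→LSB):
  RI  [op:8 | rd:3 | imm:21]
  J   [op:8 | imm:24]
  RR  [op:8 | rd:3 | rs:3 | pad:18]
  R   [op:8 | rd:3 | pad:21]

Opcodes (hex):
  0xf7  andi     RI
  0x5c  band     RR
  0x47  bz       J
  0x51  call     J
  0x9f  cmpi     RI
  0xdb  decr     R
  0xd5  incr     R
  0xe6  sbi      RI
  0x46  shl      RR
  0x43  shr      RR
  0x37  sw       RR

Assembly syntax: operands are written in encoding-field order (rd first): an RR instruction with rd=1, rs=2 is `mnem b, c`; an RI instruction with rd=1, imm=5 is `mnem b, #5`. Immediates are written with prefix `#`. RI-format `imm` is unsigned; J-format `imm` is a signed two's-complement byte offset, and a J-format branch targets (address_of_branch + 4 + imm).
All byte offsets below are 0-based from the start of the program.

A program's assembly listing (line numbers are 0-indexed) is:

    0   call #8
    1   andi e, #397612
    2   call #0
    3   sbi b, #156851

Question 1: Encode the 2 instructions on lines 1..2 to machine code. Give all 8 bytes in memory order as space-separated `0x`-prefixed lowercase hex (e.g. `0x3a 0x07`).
0xf7 0x86 0x11 0x2c 0x51 0x00 0x00 0x00

line 1 (andi): pack op=0xf7:8|rd=4:3|imm=397612:21 = 0xf786112c; big→ f7 86 11 2c
line 2 (call): pack op=0x51:8|imm=0:24 = 0x51000000; big→ 51 00 00 00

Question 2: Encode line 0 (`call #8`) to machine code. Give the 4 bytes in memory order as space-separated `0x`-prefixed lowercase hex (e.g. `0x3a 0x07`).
0. call fields op=0x51:8|imm=8:24 → word 51000008h → 51 00 00 08

0x51 0x00 0x00 0x08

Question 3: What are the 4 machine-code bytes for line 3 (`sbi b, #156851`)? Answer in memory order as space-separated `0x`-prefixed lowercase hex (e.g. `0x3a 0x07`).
0xe6 0x22 0x64 0xb3

L3: sbi op=0xe6:8|rd=1:3|imm=156851:21 ⇒ 0xe62264b3 ⇒ big e6 22 64 b3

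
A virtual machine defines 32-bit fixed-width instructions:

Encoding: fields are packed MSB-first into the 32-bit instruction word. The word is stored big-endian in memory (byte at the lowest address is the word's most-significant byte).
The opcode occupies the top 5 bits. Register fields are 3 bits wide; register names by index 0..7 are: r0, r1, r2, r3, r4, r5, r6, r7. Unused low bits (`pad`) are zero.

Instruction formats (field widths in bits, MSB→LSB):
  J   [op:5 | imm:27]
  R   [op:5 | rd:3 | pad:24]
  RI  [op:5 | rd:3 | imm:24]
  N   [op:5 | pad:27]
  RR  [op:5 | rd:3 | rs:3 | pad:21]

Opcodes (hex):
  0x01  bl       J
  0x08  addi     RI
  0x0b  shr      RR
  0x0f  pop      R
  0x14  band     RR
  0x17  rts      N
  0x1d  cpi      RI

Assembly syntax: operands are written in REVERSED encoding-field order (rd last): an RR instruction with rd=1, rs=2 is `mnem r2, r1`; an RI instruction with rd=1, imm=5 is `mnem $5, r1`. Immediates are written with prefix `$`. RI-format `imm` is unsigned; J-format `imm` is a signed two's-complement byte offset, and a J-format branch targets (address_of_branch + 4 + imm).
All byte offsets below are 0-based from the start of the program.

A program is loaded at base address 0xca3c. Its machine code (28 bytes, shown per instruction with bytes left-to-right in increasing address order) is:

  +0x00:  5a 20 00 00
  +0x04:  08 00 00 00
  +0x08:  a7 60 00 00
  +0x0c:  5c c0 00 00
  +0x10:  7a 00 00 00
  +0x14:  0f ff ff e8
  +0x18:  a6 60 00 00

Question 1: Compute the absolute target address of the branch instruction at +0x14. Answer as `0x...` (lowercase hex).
0xca3c

[14] 0f ff ff e8 → 0x0fffffe8
  opcode bits[31:27]=0x1: bl/J
  imm: (w>>0)&0x7ffffff=0x7ffffe8 (s27→-24) → $-24
  target = base 0xca3c + off 0x14 + 4 + imm -24 = 0xca3c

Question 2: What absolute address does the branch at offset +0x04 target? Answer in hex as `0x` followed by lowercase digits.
0xca44

[04] 08 00 00 00 → 0x08000000
  top 5b → 0x1 → bl [J]
  imm: (w>>0)&0x7ffffff=0x0 → $0
  target = base 0xca3c + off 0x04 + 4 + imm 0 = 0xca44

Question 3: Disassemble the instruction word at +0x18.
band r3, r6

off 0x18: read a6 60 00 00 as big → 0xa6600000
  op=0xa6600000>>27=0x14 ⇒ band (RR)
  rd: (w>>24)&0x7=0x6 → r6
  rs: (w>>21)&0x7=0x3 → r3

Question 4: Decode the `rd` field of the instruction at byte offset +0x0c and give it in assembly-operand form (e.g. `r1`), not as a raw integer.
@+0c  big-endian(5c c0 00 00) = 0x5cc00000
  op=0x5cc00000>>27=0xb ⇒ shr (RR)
  [26:24] rd=4 = r4
  [23:21] rs=6 = r6

r4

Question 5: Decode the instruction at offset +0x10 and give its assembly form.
+0x10: 7a 00 00 00 ⇒ word 0x7a000000 (big)
  top 5b → 0xf → pop [R]
  rd: (w>>24)&0x7=0x2 → r2

pop r2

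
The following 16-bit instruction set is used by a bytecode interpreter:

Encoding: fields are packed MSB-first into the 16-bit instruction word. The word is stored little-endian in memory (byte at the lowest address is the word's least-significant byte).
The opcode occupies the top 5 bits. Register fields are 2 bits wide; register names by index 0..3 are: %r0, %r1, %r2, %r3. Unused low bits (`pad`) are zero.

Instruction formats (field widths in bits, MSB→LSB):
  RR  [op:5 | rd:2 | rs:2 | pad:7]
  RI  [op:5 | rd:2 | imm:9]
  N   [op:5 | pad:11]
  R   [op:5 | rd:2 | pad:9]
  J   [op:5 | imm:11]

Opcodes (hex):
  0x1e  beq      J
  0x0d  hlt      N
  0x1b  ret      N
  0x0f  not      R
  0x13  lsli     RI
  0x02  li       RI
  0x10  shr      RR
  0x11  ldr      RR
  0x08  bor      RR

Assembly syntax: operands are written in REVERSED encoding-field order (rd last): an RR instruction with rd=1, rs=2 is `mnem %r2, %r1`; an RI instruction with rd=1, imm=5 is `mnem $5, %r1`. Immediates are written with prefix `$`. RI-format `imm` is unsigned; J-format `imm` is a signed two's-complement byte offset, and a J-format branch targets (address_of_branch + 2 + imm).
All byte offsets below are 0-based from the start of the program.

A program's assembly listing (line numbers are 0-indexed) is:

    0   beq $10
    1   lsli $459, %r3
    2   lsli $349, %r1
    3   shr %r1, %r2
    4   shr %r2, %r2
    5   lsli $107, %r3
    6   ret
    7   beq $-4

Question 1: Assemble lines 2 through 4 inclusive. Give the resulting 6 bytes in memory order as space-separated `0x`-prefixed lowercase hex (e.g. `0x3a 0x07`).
L2: lsli op=0x13:5|rd=1:2|imm=349:9 ⇒ 0x9b5d ⇒ little 5d 9b
L3: shr op=0x10:5|rd=2:2|rs=1:2|pad=0:7 ⇒ 0x8480 ⇒ little 80 84
L4: shr op=0x10:5|rd=2:2|rs=2:2|pad=0:7 ⇒ 0x8500 ⇒ little 00 85

0x5d 0x9b 0x80 0x84 0x00 0x85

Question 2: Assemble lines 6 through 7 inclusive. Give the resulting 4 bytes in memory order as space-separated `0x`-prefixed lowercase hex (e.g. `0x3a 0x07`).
0x00 0xd8 0xfc 0xf7

L6: ret op=0x1b:5|pad=0:11 ⇒ 0xd800 ⇒ little 00 d8
L7: beq op=0x1e:5|imm=-4:11 ⇒ 0xf7fc ⇒ little fc f7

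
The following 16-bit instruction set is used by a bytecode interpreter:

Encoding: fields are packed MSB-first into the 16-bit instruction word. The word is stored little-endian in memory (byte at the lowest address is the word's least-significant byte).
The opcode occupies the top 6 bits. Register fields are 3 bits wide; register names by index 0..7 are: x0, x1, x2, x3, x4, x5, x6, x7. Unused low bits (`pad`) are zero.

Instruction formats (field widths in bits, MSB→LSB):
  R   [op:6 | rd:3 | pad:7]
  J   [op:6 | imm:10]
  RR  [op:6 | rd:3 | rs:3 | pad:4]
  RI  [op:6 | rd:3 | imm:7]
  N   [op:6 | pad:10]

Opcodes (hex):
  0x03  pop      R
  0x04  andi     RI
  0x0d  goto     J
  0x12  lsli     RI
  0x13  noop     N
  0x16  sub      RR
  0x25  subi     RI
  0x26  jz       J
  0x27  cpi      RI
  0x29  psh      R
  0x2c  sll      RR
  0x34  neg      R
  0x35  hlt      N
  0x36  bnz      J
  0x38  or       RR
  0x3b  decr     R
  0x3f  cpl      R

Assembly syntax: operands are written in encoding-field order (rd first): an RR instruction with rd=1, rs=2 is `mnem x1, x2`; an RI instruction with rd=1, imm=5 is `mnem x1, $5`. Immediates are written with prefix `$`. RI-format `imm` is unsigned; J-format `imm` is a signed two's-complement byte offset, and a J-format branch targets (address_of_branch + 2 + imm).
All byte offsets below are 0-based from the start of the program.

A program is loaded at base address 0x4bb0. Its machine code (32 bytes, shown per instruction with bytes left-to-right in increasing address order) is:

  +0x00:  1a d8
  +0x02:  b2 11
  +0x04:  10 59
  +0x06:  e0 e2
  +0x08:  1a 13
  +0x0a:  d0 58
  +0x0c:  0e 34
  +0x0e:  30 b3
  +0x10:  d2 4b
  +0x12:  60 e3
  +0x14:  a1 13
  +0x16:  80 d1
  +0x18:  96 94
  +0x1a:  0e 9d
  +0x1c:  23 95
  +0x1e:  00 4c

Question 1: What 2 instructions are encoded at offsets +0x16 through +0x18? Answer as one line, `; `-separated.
off 0x16: read 80 d1 as little → 0xd180
  op=0xd180>>10=0x34 ⇒ neg (R)
  rd: (w>>7)&0x7=0x3 → x3
off 0x18: read 96 94 as little → 0x9496
  op=0x9496>>10=0x25 ⇒ subi (RI)
  rd: (w>>7)&0x7=0x1 → x1
  imm: (w>>0)&0x7f=0x16 → $22

neg x3; subi x1, $22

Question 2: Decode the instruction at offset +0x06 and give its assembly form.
+0x06: e0 e2 ⇒ word 0xe2e0 (little)
  opcode bits[15:10]=0x38: or/RR
  [9:7] rd=5 = x5
  [6:4] rs=6 = x6

or x5, x6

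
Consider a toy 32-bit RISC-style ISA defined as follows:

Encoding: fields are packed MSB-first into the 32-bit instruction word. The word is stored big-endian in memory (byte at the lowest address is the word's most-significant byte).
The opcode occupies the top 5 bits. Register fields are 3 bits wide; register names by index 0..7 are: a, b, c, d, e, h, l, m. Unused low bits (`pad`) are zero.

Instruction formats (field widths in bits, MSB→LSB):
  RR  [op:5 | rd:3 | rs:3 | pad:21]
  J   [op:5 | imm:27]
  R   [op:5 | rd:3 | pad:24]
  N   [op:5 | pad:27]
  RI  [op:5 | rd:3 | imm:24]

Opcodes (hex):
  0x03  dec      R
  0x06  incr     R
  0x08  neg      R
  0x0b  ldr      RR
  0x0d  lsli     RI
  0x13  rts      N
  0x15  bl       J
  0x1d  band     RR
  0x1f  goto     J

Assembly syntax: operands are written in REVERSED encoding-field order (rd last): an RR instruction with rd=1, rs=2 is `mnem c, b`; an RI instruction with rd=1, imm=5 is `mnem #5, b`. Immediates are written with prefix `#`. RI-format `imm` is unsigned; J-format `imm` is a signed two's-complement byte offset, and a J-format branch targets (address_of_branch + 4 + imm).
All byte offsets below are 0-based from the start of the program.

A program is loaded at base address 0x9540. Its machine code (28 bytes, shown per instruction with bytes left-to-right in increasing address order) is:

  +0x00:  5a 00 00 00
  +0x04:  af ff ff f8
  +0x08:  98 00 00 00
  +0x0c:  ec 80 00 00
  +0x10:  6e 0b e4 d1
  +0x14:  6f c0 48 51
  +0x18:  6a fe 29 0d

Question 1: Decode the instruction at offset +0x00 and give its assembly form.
[00] 5a 00 00 00 → 0x5a000000
  top 5b → 0xb → ldr [RR]
  rd@[26:24]=0x2 ⇒ c
  rs@[23:21]=0x0 ⇒ a

ldr a, c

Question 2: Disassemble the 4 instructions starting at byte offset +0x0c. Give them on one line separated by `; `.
band e, e; lsli #779473, l; lsli #12601425, m; lsli #16656653, c

off 0x0c: read ec 80 00 00 as big → 0xec800000
  opcode bits[31:27]=0x1d: band/RR
  rd@[26:24]=0x4 ⇒ e
  rs@[23:21]=0x4 ⇒ e
off 0x10: read 6e 0b e4 d1 as big → 0x6e0be4d1
  opcode bits[31:27]=0xd: lsli/RI
  rd@[26:24]=0x6 ⇒ l
  imm@[23:0]=0xbe4d1 ⇒ #779473
off 0x14: read 6f c0 48 51 as big → 0x6fc04851
  opcode bits[31:27]=0xd: lsli/RI
  rd@[26:24]=0x7 ⇒ m
  imm@[23:0]=0xc04851 ⇒ #12601425
off 0x18: read 6a fe 29 0d as big → 0x6afe290d
  opcode bits[31:27]=0xd: lsli/RI
  rd@[26:24]=0x2 ⇒ c
  imm@[23:0]=0xfe290d ⇒ #16656653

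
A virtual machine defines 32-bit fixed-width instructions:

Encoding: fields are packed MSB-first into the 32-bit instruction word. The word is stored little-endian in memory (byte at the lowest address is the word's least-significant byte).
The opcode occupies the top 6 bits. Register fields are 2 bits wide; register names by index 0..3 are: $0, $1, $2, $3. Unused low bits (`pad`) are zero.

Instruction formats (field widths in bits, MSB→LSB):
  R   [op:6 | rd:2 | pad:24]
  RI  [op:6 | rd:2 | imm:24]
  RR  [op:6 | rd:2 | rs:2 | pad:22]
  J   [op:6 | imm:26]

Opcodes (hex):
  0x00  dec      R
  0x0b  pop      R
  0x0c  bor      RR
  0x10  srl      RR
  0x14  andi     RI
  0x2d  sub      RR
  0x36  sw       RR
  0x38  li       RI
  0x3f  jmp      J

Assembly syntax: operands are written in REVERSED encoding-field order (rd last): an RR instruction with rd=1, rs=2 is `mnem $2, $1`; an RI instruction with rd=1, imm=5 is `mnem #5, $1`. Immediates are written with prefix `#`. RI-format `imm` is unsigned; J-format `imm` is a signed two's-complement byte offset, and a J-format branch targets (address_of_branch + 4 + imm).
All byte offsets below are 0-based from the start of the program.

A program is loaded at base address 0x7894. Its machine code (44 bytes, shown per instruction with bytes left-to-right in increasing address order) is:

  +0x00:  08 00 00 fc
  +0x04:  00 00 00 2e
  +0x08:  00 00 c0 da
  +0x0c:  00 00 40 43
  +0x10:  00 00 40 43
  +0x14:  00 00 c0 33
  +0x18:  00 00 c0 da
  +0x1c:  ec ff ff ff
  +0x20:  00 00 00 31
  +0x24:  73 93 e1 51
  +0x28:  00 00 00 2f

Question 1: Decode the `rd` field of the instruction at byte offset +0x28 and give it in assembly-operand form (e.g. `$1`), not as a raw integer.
off 0x28: read 00 00 00 2f as little → 0x2f000000
  top 6b → 0xb → pop [R]
  rd@[25:24]=0x3 ⇒ $3

$3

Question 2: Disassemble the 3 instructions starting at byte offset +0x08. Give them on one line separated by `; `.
sw $3, $2; srl $1, $3; srl $1, $3

off 0x08: read 00 00 c0 da as little → 0xdac00000
  op=0xdac00000>>26=0x36 ⇒ sw (RR)
  rd: (w>>24)&0x3=0x2 → $2
  rs: (w>>22)&0x3=0x3 → $3
off 0x0c: read 00 00 40 43 as little → 0x43400000
  op=0x43400000>>26=0x10 ⇒ srl (RR)
  rd: (w>>24)&0x3=0x3 → $3
  rs: (w>>22)&0x3=0x1 → $1
off 0x10: read 00 00 40 43 as little → 0x43400000
  op=0x43400000>>26=0x10 ⇒ srl (RR)
  rd: (w>>24)&0x3=0x3 → $3
  rs: (w>>22)&0x3=0x1 → $1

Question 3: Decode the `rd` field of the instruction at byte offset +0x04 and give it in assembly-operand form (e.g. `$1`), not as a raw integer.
+0x04: 00 00 00 2e ⇒ word 0x2e000000 (little)
  opcode bits[31:26]=0xb: pop/R
  rd@[25:24]=0x2 ⇒ $2

$2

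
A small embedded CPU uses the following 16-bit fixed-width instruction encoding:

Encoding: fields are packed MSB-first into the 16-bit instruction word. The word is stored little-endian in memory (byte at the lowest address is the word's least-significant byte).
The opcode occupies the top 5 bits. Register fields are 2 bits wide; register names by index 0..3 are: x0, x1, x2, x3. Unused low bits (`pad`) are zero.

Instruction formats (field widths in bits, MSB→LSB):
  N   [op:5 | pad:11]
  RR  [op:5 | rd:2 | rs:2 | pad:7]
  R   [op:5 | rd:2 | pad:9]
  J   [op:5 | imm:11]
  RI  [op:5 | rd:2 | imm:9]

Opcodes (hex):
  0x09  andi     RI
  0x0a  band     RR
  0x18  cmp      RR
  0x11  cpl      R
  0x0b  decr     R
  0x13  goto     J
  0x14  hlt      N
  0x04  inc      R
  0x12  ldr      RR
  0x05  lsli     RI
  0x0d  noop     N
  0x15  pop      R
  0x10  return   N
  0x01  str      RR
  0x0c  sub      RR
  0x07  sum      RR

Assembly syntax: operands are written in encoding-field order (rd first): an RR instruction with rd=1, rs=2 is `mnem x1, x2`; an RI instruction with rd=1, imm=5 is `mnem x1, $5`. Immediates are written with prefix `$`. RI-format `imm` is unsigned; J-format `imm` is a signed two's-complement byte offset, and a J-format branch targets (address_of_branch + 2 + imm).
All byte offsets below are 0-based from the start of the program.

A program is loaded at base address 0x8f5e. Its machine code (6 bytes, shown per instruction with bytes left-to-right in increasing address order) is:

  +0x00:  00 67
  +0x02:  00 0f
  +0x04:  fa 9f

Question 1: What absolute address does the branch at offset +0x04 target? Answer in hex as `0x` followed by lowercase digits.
@+04  little-endian(fa 9f) = 0x9ffa
  opcode bits[15:11]=0x13: goto/J
  imm@[10:0]=0x7fa (s11→-6) ⇒ $-6
  target = base 0x8f5e + off 0x04 + 2 + imm -6 = 0x8f5e

0x8f5e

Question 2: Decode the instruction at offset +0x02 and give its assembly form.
str x3, x2

[02] 00 0f → 0x0f00
  opcode bits[15:11]=0x1: str/RR
  [10:9] rd=3 = x3
  [8:7] rs=2 = x2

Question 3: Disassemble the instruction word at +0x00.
@+00  little-endian(00 67) = 0x6700
  op=0x6700>>11=0xc ⇒ sub (RR)
  [10:9] rd=3 = x3
  [8:7] rs=2 = x2

sub x3, x2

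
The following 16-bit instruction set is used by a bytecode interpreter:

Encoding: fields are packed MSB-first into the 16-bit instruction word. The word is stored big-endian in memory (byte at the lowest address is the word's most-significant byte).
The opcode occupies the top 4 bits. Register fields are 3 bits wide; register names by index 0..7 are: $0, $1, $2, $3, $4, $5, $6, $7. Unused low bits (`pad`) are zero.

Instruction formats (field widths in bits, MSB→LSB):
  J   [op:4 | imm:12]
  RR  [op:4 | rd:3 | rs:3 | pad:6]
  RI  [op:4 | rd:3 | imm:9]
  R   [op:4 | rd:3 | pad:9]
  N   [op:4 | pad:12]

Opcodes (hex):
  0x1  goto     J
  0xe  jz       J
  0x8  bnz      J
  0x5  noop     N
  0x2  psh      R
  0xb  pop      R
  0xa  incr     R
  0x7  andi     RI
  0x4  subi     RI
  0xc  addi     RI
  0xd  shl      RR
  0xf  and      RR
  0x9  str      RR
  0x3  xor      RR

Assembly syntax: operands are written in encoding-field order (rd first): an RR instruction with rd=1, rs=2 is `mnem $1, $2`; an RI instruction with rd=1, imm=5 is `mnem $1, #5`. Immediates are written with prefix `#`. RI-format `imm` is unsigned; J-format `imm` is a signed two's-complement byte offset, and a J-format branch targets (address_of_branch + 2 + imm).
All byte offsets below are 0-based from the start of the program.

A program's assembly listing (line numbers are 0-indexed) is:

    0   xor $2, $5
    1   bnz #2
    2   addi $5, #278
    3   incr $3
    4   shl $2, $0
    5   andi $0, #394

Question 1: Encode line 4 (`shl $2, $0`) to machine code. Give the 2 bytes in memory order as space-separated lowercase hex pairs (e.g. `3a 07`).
line 4 (shl): pack op=0xd:4|rd=2:3|rs=0:3|pad=0:6 = 0xd400; big→ d4 00

d4 00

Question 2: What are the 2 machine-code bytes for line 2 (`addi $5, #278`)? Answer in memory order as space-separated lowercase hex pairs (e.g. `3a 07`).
cb 16

L2: addi op=0xc:4|rd=5:3|imm=278:9 ⇒ 0xcb16 ⇒ big cb 16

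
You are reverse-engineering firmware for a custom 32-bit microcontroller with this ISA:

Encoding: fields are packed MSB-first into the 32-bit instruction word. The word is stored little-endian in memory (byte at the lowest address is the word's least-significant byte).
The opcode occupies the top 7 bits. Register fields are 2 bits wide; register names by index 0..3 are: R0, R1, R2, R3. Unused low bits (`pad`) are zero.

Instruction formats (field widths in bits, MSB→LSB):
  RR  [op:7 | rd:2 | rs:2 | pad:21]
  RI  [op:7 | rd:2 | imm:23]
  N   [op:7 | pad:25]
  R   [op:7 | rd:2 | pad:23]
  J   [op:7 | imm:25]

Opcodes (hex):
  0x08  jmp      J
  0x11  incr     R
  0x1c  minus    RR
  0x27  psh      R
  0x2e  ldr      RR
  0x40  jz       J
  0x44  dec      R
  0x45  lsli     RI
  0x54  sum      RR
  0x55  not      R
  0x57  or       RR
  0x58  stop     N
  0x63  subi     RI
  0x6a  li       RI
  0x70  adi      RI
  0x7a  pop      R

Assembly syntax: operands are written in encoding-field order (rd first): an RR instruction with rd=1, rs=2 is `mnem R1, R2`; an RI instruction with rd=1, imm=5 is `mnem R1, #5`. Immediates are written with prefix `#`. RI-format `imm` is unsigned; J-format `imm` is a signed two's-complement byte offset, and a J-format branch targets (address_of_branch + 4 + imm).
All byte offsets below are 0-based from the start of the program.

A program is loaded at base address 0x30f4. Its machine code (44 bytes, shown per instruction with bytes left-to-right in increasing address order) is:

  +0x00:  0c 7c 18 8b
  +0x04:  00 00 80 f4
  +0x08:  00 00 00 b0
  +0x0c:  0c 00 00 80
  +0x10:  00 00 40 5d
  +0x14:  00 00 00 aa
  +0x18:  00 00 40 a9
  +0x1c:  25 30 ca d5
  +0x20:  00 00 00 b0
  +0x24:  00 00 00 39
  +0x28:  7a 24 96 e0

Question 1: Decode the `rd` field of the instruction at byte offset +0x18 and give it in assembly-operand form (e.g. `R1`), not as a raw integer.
+0x18: 00 00 40 a9 ⇒ word 0xa9400000 (little)
  top 7b → 0x54 → sum [RR]
  rd@[24:23]=0x2 ⇒ R2
  rs@[22:21]=0x2 ⇒ R2

R2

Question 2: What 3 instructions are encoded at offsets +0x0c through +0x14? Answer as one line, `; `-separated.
@+0c  little-endian(0c 00 00 80) = 0x8000000c
  op=0x8000000c>>25=0x40 ⇒ jz (J)
  imm@[24:0]=0xc ⇒ #12
@+10  little-endian(00 00 40 5d) = 0x5d400000
  op=0x5d400000>>25=0x2e ⇒ ldr (RR)
  rd@[24:23]=0x2 ⇒ R2
  rs@[22:21]=0x2 ⇒ R2
@+14  little-endian(00 00 00 aa) = 0xaa000000
  op=0xaa000000>>25=0x55 ⇒ not (R)
  rd@[24:23]=0x0 ⇒ R0

jz #12; ldr R2, R2; not R0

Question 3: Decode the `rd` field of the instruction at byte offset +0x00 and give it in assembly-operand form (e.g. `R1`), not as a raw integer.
@+00  little-endian(0c 7c 18 8b) = 0x8b187c0c
  op=0x8b187c0c>>25=0x45 ⇒ lsli (RI)
  rd: (w>>23)&0x3=0x2 → R2
  imm: (w>>0)&0x7fffff=0x187c0c → #1604620

R2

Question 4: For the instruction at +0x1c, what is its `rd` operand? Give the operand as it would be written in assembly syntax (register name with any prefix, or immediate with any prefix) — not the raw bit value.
off 0x1c: read 25 30 ca d5 as little → 0xd5ca3025
  opcode bits[31:25]=0x6a: li/RI
  rd: (w>>23)&0x3=0x3 → R3
  imm: (w>>0)&0x7fffff=0x4a3025 → #4861989

R3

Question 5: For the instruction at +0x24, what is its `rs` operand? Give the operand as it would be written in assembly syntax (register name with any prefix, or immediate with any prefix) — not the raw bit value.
off 0x24: read 00 00 00 39 as little → 0x39000000
  opcode bits[31:25]=0x1c: minus/RR
  rd: (w>>23)&0x3=0x2 → R2
  rs: (w>>21)&0x3=0x0 → R0

R0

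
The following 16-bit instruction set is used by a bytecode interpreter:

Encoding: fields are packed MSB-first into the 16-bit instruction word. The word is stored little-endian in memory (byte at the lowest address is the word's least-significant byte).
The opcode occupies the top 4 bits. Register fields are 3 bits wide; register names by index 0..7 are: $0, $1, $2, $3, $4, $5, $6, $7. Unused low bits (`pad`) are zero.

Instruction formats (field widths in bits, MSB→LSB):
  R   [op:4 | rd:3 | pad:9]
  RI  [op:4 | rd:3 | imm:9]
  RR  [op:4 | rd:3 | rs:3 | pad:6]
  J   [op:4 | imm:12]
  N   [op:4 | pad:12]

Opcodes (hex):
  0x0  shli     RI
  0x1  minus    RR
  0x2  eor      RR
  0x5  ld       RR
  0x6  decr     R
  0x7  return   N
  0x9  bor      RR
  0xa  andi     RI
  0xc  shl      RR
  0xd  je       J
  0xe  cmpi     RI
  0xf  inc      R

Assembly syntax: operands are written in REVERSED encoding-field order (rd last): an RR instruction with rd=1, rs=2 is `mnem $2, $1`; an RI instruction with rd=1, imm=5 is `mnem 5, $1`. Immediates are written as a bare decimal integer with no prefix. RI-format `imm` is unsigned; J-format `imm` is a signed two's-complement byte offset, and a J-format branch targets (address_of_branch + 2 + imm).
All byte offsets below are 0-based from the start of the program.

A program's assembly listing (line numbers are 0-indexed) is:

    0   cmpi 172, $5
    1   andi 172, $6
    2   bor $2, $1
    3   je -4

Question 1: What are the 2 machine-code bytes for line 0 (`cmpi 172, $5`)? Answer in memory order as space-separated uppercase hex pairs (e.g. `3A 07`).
AC EA

0. cmpi fields op=0xe:4|rd=5:3|imm=172:9 → word eaach → ac ea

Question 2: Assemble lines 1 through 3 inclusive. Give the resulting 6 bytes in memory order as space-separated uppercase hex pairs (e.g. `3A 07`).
AC AC 80 92 FC DF

line 1 (andi): pack op=0xa:4|rd=6:3|imm=172:9 = 0xacac; little→ ac ac
line 2 (bor): pack op=0x9:4|rd=1:3|rs=2:3|pad=0:6 = 0x9280; little→ 80 92
line 3 (je): pack op=0xd:4|imm=-4:12 = 0xdffc; little→ fc df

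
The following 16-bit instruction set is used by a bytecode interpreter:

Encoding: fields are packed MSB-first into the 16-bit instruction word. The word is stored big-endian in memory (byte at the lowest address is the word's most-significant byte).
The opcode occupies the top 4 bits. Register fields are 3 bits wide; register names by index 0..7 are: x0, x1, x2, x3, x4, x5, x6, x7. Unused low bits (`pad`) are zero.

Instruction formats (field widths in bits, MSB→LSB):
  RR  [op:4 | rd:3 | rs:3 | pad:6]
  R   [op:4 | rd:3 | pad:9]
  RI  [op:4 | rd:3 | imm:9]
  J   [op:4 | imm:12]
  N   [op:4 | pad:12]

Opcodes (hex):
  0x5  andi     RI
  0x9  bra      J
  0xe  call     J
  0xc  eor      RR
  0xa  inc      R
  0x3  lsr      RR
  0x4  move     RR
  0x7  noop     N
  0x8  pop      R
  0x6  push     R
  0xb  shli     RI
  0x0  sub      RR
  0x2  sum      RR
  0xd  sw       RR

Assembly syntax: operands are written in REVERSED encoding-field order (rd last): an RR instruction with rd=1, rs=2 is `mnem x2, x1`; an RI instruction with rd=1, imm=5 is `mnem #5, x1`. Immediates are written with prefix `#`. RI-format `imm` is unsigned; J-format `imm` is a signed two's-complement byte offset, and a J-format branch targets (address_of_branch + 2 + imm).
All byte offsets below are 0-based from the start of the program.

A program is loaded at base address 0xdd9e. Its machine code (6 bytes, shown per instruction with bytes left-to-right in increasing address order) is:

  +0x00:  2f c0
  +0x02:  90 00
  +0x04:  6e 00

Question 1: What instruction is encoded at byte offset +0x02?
@+02  big-endian(90 00) = 0x9000
  op=0x9000>>12=0x9 ⇒ bra (J)
  [11:0] imm=0 = #0

bra #0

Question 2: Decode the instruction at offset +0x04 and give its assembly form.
push x7

@+04  big-endian(6e 00) = 0x6e00
  op=0x6e00>>12=0x6 ⇒ push (R)
  [11:9] rd=7 = x7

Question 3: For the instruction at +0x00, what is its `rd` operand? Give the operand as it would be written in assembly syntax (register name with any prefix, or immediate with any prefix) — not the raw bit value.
off 0x00: read 2f c0 as big → 0x2fc0
  opcode bits[15:12]=0x2: sum/RR
  rd@[11:9]=0x7 ⇒ x7
  rs@[8:6]=0x7 ⇒ x7

x7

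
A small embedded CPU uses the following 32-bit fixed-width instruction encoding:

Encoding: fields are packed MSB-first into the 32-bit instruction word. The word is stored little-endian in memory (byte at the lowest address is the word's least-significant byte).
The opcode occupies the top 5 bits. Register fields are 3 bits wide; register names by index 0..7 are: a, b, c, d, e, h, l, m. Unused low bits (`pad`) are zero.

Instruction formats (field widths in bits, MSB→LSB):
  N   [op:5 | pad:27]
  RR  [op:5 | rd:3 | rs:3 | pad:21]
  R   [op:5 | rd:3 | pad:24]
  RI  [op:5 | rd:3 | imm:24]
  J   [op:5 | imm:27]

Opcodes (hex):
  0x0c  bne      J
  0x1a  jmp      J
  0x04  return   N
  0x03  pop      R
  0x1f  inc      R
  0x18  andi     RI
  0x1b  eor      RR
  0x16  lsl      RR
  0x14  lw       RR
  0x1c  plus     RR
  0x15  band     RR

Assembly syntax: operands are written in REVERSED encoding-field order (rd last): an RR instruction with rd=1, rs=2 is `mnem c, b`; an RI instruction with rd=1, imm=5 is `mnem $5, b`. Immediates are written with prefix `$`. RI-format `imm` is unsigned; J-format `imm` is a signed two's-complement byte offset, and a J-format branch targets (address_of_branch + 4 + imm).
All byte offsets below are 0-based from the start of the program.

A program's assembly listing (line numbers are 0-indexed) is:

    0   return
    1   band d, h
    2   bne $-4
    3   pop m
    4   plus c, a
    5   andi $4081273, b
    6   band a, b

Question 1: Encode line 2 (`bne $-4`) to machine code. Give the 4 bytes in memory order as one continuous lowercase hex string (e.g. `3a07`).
line 2 (bne): pack op=0xc:5|imm=-4:27 = 0x67fffffc; little→ fc ff ff 67

fcffff67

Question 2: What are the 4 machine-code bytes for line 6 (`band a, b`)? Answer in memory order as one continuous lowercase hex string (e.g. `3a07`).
000000a9

line 6 (band): pack op=0x15:5|rd=1:3|rs=0:3|pad=0:21 = 0xa9000000; little→ 00 00 00 a9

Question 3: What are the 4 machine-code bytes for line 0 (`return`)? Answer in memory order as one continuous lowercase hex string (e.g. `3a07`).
00000020

0. return fields op=0x4:5|pad=0:27 → word 20000000h → 00 00 00 20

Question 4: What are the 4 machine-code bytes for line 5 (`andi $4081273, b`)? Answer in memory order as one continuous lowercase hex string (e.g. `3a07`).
79463ec1

line 5 (andi): pack op=0x18:5|rd=1:3|imm=4081273:24 = 0xc13e4679; little→ 79 46 3e c1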